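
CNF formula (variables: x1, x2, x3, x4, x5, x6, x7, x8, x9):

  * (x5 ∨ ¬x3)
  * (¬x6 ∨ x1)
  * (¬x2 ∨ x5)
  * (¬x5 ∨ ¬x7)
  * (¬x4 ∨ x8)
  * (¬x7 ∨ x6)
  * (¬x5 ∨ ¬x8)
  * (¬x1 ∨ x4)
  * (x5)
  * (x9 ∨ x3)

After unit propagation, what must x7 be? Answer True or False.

(x5) stands alone — x5 = True.
(¬x5 ∨ ¬x7): since x5 = True, the clause reduces to (¬x7). x7 = False.

False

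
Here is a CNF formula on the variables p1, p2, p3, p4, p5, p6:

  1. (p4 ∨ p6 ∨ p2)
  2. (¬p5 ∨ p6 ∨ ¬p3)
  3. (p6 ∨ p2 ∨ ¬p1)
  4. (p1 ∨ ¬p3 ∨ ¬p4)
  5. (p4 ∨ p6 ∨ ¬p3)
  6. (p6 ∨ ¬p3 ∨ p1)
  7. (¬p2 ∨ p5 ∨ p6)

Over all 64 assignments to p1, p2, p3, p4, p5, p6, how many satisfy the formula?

34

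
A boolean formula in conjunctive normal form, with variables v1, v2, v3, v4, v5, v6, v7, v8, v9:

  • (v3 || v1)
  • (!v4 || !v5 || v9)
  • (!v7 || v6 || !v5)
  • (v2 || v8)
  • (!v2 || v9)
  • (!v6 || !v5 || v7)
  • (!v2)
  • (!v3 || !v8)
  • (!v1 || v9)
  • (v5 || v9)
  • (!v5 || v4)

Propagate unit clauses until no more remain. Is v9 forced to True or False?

True

(!v2) is a unit clause: v2 = False.
(v2 || v8) with v2 = False leaves only v8, so v8 = True.
(!v3 || !v8): since v8 = True, the clause reduces to (!v3). v3 = False.
From (v1 || v3) and v3 = False: v1 = True.
From (!v1 || v9) and v1 = True: v9 = True.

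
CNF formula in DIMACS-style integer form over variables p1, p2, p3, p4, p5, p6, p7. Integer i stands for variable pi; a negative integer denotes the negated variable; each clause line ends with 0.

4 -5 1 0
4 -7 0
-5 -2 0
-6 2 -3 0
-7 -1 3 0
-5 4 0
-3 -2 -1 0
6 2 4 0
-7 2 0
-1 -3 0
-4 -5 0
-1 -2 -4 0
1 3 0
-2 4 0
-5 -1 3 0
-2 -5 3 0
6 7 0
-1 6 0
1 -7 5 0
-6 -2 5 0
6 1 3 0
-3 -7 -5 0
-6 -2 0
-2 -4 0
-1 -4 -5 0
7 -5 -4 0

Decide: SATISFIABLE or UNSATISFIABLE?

SATISFIABLE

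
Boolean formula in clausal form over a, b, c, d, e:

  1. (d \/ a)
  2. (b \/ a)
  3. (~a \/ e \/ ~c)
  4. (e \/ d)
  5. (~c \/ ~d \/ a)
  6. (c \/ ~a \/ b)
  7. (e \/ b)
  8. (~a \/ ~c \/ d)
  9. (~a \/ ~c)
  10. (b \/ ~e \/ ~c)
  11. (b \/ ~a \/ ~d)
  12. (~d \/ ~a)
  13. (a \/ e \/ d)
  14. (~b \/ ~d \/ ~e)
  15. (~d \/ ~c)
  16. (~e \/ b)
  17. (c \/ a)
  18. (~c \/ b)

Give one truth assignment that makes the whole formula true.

Branch on a: take a = True.
  then c is forced to False.
  then b is forced to True.
  then d is forced to False.
  then e is forced to True.

a = T, b = T, c = F, d = F, e = T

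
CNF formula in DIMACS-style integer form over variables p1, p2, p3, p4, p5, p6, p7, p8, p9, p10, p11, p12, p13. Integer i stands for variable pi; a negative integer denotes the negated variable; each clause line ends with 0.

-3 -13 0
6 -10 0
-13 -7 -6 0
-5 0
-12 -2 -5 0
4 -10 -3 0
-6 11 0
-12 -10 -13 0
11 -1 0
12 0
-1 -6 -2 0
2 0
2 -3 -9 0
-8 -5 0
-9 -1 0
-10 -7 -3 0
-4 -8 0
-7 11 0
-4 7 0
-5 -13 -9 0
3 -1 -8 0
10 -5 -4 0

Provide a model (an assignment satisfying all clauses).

p1=F, p2=T, p3=T, p4=F, p5=F, p6=T, p7=F, p8=F, p9=T, p10=F, p11=T, p12=T, p13=F

Unit propagation: (~p5) forces p5 = False.
(p12) is a unit clause, so p12 = True.
(p2) is a unit clause, so p2 = True.
p1 occurs only negated in the remaining clauses — set p1 = False.
p8 occurs only negated in the remaining clauses — set p8 = False.
Branch on p3: take p3 = True.
  then p13 is forced to False.
Set p4 = False and propagate.
  then p10 is forced to False.
Set p6 = True and propagate.
  then p11 is forced to True.
p7, p9 are now unconstrained; take p7 = False, p9 = True.
Check each clause:
  1. (~p13 | ~p3) — ~p13 is true.
  2. (~p10 | p6) — p6 is true.
  3. (~p6 | ~p13 | ~p7) — ~p7 is true.
  4. (~p5) — ~p5 is true.
  5. (~p2 | ~p5 | ~p12) — ~p5 is true.
  6. (p4 | ~p3 | ~p10) — ~p10 is true.
  7. (~p6 | p11) — p11 is true.
  8. (~p13 | ~p12 | ~p10) — ~p13 is true.
  9. (~p1 | p11) — p11 is true.
  10. (p12) — p12 is true.
  11. (~p2 | ~p6 | ~p1) — ~p1 is true.
  12. (p2) — p2 is true.
  13. (p2 | ~p3 | ~p9) — p2 is true.
  14. (~p5 | ~p8) — ~p8 is true.
  15. (~p9 | ~p1) — ~p1 is true.
  16. (~p10 | ~p7 | ~p3) — ~p7 is true.
  17. (~p8 | ~p4) — ~p8 is true.
  18. (~p7 | p11) — ~p7 is true.
  19. (p7 | ~p4) — ~p4 is true.
  20. (~p5 | ~p13 | ~p9) — ~p5 is true.
  21. (~p8 | ~p1 | p3) — ~p8 is true.
  22. (p10 | ~p5 | ~p4) — ~p5 is true.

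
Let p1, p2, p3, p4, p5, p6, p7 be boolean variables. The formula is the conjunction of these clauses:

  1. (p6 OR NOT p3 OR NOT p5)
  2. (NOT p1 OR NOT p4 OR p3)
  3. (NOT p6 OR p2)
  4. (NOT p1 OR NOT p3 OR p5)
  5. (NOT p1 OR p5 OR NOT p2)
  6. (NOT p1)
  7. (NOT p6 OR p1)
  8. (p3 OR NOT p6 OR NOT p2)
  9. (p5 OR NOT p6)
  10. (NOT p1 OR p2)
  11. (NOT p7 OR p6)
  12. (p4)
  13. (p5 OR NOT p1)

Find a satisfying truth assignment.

p1 = False, p2 = True, p3 = False, p4 = True, p5 = True, p6 = False, p7 = False

The clause (NOT p1) is unit: p1 must be False.
The clause (NOT p6) is unit: p6 must be False.
Unit propagation: (NOT p7) forces p7 = False.
Unit propagation: (p4) forces p4 = True.
Pure literal: p3 appears only negated; assign p3 = False.
p2, p5 are now unconstrained; take p2 = True, p5 = True.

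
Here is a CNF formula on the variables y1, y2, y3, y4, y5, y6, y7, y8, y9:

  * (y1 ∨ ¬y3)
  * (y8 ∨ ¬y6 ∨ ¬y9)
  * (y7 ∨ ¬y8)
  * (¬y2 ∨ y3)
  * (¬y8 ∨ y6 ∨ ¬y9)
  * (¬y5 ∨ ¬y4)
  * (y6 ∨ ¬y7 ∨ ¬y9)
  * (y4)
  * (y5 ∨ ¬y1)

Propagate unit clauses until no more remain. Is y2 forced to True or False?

(y4) stands alone — y4 = True.
In (¬y4 ∨ ¬y5), ¬y4 is now false; ¬y5 must hold, so y5 = False.
In (¬y1 ∨ y5), y5 is now false; ¬y1 must hold, so y1 = False.
(y1 ∨ ¬y3) with y1 = False leaves only ¬y3, so y3 = False.
(¬y2 ∨ y3): since y3 = False, the clause reduces to (¬y2). y2 = False.

False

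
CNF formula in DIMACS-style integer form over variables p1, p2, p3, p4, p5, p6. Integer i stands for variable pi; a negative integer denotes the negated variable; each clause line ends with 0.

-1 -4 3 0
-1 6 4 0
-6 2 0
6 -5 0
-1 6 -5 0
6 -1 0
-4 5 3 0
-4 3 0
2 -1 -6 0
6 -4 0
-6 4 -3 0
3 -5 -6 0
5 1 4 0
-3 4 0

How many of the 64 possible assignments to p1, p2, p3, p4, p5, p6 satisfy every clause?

5

The models are:
  p1=F p2=T p3=T p4=T p5=F p6=T
  p1=F p2=T p3=T p4=T p5=T p6=T
  p1=T p2=T p3=F p4=F p5=F p6=T
  p1=T p2=T p3=T p4=T p5=F p6=T
  p1=T p2=T p3=T p4=T p5=T p6=T
Count: 5.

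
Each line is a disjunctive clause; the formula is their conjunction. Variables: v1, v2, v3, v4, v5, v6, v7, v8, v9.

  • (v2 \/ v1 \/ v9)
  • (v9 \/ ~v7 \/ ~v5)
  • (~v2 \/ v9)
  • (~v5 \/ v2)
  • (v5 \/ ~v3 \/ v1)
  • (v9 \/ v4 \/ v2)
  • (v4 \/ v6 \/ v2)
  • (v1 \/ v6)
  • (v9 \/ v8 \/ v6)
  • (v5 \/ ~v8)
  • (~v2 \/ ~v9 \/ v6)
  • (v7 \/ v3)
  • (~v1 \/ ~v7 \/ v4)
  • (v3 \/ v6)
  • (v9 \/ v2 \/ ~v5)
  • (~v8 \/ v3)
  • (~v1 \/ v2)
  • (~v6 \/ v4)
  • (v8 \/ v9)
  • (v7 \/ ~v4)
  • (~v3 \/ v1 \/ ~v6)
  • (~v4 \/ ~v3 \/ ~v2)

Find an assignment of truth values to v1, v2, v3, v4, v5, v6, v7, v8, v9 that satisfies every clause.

v1=T, v2=T, v3=F, v4=T, v5=F, v6=T, v7=T, v8=F, v9=T

Check each clause:
  1. (v1 \/ v2 \/ v9) — v9 is true.
  2. (~v7 \/ v9 \/ ~v5) — v9 is true.
  3. (~v2 \/ v9) — v9 is true.
  4. (v2 \/ ~v5) — v2 is true.
  5. (v1 \/ ~v3 \/ v5) — v1 is true.
  6. (v2 \/ v4 \/ v9) — v9 is true.
  7. (v6 \/ v4 \/ v2) — v2 is true.
  8. (v6 \/ v1) — v1 is true.
  9. (v9 \/ v8 \/ v6) — v9 is true.
  10. (~v8 \/ v5) — ~v8 is true.
  11. (~v9 \/ v6 \/ ~v2) — v6 is true.
  12. (v7 \/ v3) — v7 is true.
  13. (v4 \/ ~v7 \/ ~v1) — v4 is true.
  14. (v6 \/ v3) — v6 is true.
  15. (v9 \/ v2 \/ ~v5) — v9 is true.
  16. (~v8 \/ v3) — ~v8 is true.
  17. (v2 \/ ~v1) — v2 is true.
  18. (v4 \/ ~v6) — v4 is true.
  19. (v8 \/ v9) — v9 is true.
  20. (~v4 \/ v7) — v7 is true.
  21. (~v6 \/ v1 \/ ~v3) — v1 is true.
  22. (~v2 \/ ~v4 \/ ~v3) — ~v3 is true.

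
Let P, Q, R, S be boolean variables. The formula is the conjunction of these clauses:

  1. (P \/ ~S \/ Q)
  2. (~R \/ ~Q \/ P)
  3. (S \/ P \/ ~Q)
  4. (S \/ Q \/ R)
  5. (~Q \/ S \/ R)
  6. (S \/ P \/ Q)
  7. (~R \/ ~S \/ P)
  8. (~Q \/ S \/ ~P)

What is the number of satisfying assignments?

6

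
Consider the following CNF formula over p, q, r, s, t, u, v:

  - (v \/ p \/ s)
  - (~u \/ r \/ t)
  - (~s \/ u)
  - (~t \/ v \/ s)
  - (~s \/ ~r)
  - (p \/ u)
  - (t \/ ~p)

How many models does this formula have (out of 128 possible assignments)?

Case analysis on s and p:
  s=1, p=1: remaining (q,r,t,u,v) ∈ {(0,0,1,1,0); (0,0,1,1,1); (1,0,1,1,0); (1,0,1,1,1)} — 4.
  s=1, p=0: remaining (q,r,t,u,v) ∈ {(0,0,1,1,0); (0,0,1,1,1); (1,0,1,1,0); (1,0,1,1,1)} — 4.
  s=0, p=1: forces t=1; v=1; q, r, u free → 2^3 = 8.
  s=0, p=0: q free; 3 ways for (r,t,u,v) × 2^1 = 6.
Total: 4 + 4 + 8 + 6 = 22.

22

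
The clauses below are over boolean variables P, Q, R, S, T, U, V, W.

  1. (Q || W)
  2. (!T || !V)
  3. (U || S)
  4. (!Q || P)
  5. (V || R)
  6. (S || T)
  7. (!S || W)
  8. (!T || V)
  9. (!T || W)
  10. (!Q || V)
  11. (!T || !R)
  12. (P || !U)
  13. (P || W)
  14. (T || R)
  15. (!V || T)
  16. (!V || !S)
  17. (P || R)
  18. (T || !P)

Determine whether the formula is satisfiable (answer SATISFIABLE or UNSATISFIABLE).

Pure literal: W appears only positively; assign W = True.
Try P = False.
  then Q is forced to False.
  then U is forced to False.
  then S is forced to True.
  then V is forced to False.
  then R is forced to True.
  then T is forced to False.
So P=0, Q=0, R=1, S=1, T=0, U=0, V=0, W=1 is a satisfying assignment.

SATISFIABLE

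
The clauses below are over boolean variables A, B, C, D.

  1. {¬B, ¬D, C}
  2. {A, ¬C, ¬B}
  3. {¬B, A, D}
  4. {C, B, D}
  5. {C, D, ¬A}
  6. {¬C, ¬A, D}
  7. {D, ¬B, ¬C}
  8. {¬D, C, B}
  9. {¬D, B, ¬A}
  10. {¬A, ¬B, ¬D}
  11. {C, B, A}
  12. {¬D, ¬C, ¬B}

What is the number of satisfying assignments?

The models are:
  A=0 B=0 C=1 D=0
  A=0 B=0 C=1 D=1
That's 2 in total.

2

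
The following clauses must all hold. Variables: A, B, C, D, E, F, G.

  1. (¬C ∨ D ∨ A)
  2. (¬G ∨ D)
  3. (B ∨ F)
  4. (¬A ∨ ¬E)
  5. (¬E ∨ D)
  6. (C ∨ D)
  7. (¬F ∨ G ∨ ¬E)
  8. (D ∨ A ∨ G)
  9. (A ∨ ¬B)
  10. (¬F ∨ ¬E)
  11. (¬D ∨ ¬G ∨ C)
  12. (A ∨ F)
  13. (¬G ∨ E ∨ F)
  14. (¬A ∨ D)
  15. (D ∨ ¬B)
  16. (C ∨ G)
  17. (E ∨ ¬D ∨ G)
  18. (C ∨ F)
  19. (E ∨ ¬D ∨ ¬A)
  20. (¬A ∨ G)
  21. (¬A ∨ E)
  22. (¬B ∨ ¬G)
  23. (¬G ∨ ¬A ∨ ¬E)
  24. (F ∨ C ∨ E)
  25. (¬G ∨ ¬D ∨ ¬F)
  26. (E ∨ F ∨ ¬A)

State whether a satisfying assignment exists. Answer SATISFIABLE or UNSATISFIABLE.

A = True:
  propagation gives E=False; an empty clause results — contradiction.
A = False:
  D = True:
    propagation gives G=True; an empty clause results — contradiction.
  D = False:
    propagation gives C=False; an empty clause results — contradiction.
Every branch closes, so no satisfying assignment exists.

UNSATISFIABLE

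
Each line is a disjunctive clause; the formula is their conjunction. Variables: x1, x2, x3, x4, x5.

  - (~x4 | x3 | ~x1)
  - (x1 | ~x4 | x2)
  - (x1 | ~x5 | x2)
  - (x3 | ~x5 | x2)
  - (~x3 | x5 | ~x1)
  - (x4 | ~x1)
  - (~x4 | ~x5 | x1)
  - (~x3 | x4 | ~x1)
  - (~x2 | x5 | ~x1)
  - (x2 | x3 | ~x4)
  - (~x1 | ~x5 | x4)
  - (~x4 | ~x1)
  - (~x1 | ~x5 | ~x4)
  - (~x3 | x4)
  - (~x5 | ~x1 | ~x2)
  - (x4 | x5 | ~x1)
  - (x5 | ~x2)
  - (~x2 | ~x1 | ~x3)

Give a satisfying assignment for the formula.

Branch on x1: take x1 = False.
The remaining clauses are satisfied by x2 = True, x3 = False, x4 = False, x5 = True.
Every clause has at least one true literal under this assignment.
Check each clause:
  1. (~x4 | ~x1 | x3) — ~x4 is true.
  2. (x2 | x1 | ~x4) — x2 is true.
  3. (x1 | ~x5 | x2) — x2 is true.
  4. (x2 | x3 | ~x5) — x2 is true.
  5. (~x3 | x5 | ~x1) — x5 is true.
  6. (x4 | ~x1) — ~x1 is true.
  7. (~x5 | x1 | ~x4) — ~x4 is true.
  8. (~x1 | ~x3 | x4) — ~x3 is true.
  9. (~x1 | x5 | ~x2) — x5 is true.
  10. (~x4 | x2 | x3) — x2 is true.
  11. (x4 | ~x5 | ~x1) — ~x1 is true.
  12. (~x4 | ~x1) — ~x4 is true.
  13. (~x5 | ~x4 | ~x1) — ~x4 is true.
  14. (~x3 | x4) — ~x3 is true.
  15. (~x5 | ~x2 | ~x1) — ~x1 is true.
  16. (x4 | x5 | ~x1) — x5 is true.
  17. (x5 | ~x2) — x5 is true.
  18. (~x2 | ~x1 | ~x3) — ~x3 is true.

x1 = False, x2 = True, x3 = False, x4 = False, x5 = True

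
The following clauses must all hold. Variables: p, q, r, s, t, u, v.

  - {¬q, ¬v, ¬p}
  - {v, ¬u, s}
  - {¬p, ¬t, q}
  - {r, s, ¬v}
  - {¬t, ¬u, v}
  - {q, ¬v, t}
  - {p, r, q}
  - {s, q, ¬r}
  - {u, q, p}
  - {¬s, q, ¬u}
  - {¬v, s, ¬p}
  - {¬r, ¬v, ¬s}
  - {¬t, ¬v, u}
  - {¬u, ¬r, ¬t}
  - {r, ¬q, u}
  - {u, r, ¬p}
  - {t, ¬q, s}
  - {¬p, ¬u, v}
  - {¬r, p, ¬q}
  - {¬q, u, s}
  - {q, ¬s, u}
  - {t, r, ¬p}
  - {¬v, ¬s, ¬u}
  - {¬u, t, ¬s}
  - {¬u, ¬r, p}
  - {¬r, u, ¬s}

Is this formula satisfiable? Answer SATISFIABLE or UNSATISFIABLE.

UNSATISFIABLE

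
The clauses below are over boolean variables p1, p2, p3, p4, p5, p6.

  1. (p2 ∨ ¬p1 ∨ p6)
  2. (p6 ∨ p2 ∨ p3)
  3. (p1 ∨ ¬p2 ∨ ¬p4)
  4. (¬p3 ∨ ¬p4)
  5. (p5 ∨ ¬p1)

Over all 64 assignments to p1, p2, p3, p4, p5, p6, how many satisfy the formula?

25

Split on p1, then p2.
  p1=1, p2=1: p6 free; 3 ways for (p3,p4,p5) × 2^1 = 6.
  p1=1, p2=0: remaining (p3,p4,p5,p6) ∈ {(0,0,1,1); (0,1,1,1); (1,0,1,1)} — 3.
  p1=0, p2=1: forces p4=0; p3, p5, p6 free → 2^3 = 8.
  p1=0, p2=0: p5 free; 4 ways for (p3,p4,p6) × 2^1 = 8.
Total: 6 + 3 + 8 + 8 = 25.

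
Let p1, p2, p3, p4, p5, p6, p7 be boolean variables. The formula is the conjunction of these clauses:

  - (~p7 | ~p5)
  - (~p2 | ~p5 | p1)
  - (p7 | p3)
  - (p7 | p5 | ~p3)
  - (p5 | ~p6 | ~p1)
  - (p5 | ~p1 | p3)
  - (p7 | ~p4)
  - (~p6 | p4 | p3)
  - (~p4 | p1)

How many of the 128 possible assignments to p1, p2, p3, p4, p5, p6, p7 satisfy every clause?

16

Split on p5, then p1.
  p5=1, p1=1: remaining (p2,p3,p4,p6,p7) ∈ {(0,1,0,0,0); (0,1,0,1,0); (1,1,0,0,0); (1,1,0,1,0)} — 4.
  p5=1, p1=0: remaining (p2,p3,p4,p6,p7) ∈ {(0,1,0,0,0); (0,1,0,1,0)} — 2.
  p5=0, p1=1: remaining (p2,p3,p4,p6,p7) ∈ {(0,1,0,0,1); (0,1,1,0,1); (1,1,0,0,1); (1,1,1,0,1)} — 4.
  p5=0, p1=0: p2 free; 3 ways for (p3,p4,p6,p7) × 2^1 = 6.
Total: 4 + 2 + 4 + 6 = 16.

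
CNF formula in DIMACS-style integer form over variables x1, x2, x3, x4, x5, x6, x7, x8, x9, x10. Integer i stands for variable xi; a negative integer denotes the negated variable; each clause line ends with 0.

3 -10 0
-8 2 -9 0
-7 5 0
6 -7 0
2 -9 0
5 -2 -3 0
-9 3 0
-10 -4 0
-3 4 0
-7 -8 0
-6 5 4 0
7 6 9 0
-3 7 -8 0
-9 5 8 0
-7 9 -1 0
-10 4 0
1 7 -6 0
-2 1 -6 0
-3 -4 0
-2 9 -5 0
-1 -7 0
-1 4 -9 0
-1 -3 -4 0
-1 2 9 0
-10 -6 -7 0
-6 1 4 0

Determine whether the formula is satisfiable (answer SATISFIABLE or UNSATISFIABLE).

SATISFIABLE

Pure literal: x10 appears only negated; assign x10 = False.
Set x1 = True and propagate.
  then x7 is forced to False.
Set x2 = True and propagate.
The remaining clauses are satisfied by x3 = False, x4 = True, x5 = False, x6 = True, x8 = True, x9 = False.
So x1 = T, x2 = T, x3 = F, x4 = T, x5 = F, x6 = T, x7 = F, x8 = T, x9 = F, x10 = F is a satisfying assignment.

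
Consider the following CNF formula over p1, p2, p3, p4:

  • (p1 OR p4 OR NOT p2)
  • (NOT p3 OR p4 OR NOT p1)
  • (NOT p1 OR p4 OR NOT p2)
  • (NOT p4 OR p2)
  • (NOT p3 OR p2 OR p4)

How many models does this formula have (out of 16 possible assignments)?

The models are:
  p1=0 p2=0 p3=0 p4=0
  p1=0 p2=1 p3=0 p4=1
  p1=0 p2=1 p3=1 p4=1
  p1=1 p2=0 p3=0 p4=0
  p1=1 p2=1 p3=0 p4=1
  p1=1 p2=1 p3=1 p4=1
That's 6 in total.

6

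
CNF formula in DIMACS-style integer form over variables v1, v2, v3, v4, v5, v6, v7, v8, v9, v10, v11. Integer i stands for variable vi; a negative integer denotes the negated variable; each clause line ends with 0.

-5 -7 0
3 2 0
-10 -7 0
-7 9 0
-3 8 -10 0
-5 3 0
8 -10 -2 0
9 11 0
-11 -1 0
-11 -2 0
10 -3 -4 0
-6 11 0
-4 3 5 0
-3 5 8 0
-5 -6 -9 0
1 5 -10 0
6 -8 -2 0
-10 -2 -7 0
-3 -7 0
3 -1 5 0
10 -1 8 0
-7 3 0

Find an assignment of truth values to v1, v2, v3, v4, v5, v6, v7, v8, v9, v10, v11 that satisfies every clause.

Pure literal: v4 appears only negated; assign v4 = False.
v7 occurs only negated in the remaining clauses — set v7 = False.
Set v1 = False and propagate.
Branch on v2: take v2 = False.
  then v3 is forced to True.
For the remaining variables, v5 = False, v6 = False, v8 = True, v9 = False, v10 = False, v11 = True works.
Every clause has at least one true literal under this assignment.
Check each clause:
  1. (!v7 || !v5) — !v7 is true.
  2. (v3 || v2) — v3 is true.
  3. (!v7 || !v10) — !v7 is true.
  4. (!v7 || v9) — !v7 is true.
  5. (!v3 || v8 || !v10) — v8 is true.
  6. (v3 || !v5) — v3 is true.
  7. (!v10 || v8 || !v2) — v8 is true.
  8. (v9 || v11) — v11 is true.
  9. (!v11 || !v1) — !v1 is true.
  10. (!v2 || !v11) — !v2 is true.
  11. (!v4 || !v3 || v10) — !v4 is true.
  12. (!v6 || v11) — !v6 is true.
  13. (v5 || !v4 || v3) — v3 is true.
  14. (v8 || v5 || !v3) — v8 is true.
  15. (!v9 || !v5 || !v6) — !v6 is true.
  16. (v5 || !v10 || v1) — !v10 is true.
  17. (v6 || !v2 || !v8) — !v2 is true.
  18. (!v7 || !v2 || !v10) — !v7 is true.
  19. (!v7 || !v3) — !v7 is true.
  20. (!v1 || v5 || v3) — v3 is true.
  21. (!v1 || v10 || v8) — v8 is true.
  22. (v3 || !v7) — !v7 is true.

v1=F, v2=F, v3=T, v4=F, v5=F, v6=F, v7=F, v8=T, v9=F, v10=F, v11=T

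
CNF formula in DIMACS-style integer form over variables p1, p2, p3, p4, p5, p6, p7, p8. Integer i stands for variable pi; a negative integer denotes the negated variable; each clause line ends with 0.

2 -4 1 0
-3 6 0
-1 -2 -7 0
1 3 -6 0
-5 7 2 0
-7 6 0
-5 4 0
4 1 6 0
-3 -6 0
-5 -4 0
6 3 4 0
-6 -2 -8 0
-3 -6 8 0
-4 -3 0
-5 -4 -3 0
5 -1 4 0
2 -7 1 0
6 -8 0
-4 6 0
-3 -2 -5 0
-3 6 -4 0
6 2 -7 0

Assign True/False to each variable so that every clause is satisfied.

p1=True  p2=False  p3=False  p4=True  p5=False  p6=True  p7=True  p8=False

Try p1 = True.
Try p2 = False.
Branch on p3: take p3 = False.
For the remaining variables, p4 = True, p5 = False, p6 = True, p7 = True, p8 = False works.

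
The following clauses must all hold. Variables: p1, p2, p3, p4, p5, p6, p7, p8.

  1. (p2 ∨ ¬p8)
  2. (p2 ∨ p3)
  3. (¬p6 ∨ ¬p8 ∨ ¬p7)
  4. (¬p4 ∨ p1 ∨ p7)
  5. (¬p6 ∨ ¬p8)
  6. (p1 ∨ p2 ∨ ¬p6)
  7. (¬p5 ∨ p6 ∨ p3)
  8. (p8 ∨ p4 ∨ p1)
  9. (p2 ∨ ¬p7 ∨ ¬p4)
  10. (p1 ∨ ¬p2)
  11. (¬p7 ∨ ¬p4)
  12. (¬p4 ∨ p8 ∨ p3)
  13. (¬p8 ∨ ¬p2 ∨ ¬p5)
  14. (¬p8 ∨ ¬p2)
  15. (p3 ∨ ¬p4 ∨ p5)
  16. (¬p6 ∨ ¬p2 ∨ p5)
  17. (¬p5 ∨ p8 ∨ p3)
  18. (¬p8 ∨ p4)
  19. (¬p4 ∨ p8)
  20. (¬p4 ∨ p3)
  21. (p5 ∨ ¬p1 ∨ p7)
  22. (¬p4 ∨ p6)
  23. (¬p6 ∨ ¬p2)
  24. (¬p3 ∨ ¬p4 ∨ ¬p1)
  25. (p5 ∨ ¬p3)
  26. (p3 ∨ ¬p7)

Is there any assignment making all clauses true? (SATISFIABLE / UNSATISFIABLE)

SATISFIABLE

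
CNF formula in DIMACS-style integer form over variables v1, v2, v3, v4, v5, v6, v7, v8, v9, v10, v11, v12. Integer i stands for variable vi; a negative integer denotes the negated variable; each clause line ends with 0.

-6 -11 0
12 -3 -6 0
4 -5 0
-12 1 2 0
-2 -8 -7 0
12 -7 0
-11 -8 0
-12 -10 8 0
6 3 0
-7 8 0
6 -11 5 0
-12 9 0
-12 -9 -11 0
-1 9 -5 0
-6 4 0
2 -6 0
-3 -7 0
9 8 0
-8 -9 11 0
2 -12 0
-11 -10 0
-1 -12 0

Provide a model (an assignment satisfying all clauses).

v1=False, v2=False, v3=True, v4=True, v5=True, v6=False, v7=False, v8=True, v9=False, v10=False, v11=False, v12=False

Pure literal: v4 appears only positively; assign v4 = True.
Pure literal: v7 appears only negated; assign v7 = False.
Branch on v1: take v1 = False.
Branch on v2: take v2 = False.
  then v12 is forced to False.
  then v6 is forced to False.
  then v3 is forced to True.
Branch on v5: take v5 = True.
For the remaining variables, v8 = True, v9 = False, v10 = False, v11 = False works.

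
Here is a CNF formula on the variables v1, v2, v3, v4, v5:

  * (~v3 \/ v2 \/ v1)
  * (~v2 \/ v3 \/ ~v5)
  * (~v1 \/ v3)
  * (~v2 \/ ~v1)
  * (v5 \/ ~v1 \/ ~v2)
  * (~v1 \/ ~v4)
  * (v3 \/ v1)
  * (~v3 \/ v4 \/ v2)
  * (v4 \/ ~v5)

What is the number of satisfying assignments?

3

Satisfying assignments:
  v1=0 v2=1 v3=1 v4=0 v5=0
  v1=0 v2=1 v3=1 v4=1 v5=0
  v1=0 v2=1 v3=1 v4=1 v5=1
Count: 3.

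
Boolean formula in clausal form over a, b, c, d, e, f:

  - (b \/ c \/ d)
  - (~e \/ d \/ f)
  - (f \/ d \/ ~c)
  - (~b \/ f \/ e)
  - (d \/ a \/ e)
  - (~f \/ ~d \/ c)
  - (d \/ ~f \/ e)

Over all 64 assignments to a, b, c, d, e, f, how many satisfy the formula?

26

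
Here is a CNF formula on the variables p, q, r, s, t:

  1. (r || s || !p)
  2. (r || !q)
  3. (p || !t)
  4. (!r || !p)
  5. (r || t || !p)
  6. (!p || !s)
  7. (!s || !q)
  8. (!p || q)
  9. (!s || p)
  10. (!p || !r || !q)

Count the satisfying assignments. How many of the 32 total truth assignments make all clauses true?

Satisfying assignments:
  p=0 q=0 r=0 s=0 t=0
  p=0 q=0 r=1 s=0 t=0
  p=0 q=1 r=1 s=0 t=0
Count: 3.

3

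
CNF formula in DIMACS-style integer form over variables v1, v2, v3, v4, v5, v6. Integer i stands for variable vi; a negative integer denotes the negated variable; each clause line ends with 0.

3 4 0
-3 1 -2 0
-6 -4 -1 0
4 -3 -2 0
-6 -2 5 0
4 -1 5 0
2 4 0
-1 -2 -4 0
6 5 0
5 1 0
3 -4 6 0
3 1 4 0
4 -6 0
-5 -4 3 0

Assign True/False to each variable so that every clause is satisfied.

v1=False  v2=False  v3=True  v4=True  v5=True  v6=True

Try v1 = False.
  then v5 is forced to True.
For the remaining variables, v2 = False, v3 = True, v4 = True, v6 = True works.
Every clause has at least one true literal under this assignment.
Check each clause:
  1. (v4 \/ v3) — v3 is true.
  2. (v1 \/ ~v3 \/ ~v2) — ~v2 is true.
  3. (~v1 \/ ~v6 \/ ~v4) — ~v1 is true.
  4. (~v3 \/ ~v2 \/ v4) — v4 is true.
  5. (v5 \/ ~v2 \/ ~v6) — v5 is true.
  6. (v4 \/ v5 \/ ~v1) — v4 is true.
  7. (v4 \/ v2) — v4 is true.
  8. (~v2 \/ ~v4 \/ ~v1) — ~v2 is true.
  9. (v5 \/ v6) — v5 is true.
  10. (v1 \/ v5) — v5 is true.
  11. (~v4 \/ v6 \/ v3) — v3 is true.
  12. (v4 \/ v3 \/ v1) — v3 is true.
  13. (~v6 \/ v4) — v4 is true.
  14. (~v4 \/ v3 \/ ~v5) — v3 is true.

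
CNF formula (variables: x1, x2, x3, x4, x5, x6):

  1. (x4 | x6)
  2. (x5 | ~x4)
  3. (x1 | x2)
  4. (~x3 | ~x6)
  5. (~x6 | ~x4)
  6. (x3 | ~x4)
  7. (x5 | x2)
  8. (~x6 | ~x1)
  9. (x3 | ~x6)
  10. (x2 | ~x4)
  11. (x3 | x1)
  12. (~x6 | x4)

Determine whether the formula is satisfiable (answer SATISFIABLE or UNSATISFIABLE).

SATISFIABLE

x2 occurs only positively in the remaining clauses — set x2 = True.
x5 occurs only positively in the remaining clauses — set x5 = True.
Try x1 = True.
  then x6 is forced to False.
  then x4 is forced to True.
  then x3 is forced to True.
So x1=T, x2=T, x3=T, x4=T, x5=T, x6=F is a satisfying assignment.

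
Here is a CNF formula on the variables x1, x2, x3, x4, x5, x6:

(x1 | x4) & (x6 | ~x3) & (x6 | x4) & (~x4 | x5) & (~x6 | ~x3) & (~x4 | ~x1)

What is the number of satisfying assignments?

8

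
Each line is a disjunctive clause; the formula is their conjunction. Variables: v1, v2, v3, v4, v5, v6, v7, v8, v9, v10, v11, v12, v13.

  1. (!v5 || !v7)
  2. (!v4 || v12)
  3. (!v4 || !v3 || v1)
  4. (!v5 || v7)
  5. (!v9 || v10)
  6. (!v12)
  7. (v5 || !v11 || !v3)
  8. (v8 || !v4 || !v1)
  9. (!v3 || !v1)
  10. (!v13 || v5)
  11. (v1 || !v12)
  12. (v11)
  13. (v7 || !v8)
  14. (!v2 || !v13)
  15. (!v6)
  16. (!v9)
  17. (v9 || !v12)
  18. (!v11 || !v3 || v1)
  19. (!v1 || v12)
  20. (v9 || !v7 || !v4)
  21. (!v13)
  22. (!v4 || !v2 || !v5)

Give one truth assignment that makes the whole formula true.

v1=False  v2=True  v3=False  v4=False  v5=False  v6=False  v7=True  v8=False  v9=False  v10=False  v11=True  v12=False  v13=False

(!v12) is a unit clause, so v12 = False.
The clause (!v4) is unit: v4 must be False.
Unit propagation: (v11) forces v11 = True.
(!v6) is a unit clause, so v6 = False.
Unit propagation: (!v9) forces v9 = False.
The clause (!v1) is unit: v1 must be False.
The clause (!v3) is unit: v3 must be False.
The clause (!v13) is unit: v13 must be False.
v5 occurs only negated in the remaining clauses — set v5 = False.
v8 occurs only negated in the remaining clauses — set v8 = False.
v2, v7, v10 are now unconstrained; take v2 = True, v7 = True, v10 = False.
Every clause has at least one true literal under this assignment.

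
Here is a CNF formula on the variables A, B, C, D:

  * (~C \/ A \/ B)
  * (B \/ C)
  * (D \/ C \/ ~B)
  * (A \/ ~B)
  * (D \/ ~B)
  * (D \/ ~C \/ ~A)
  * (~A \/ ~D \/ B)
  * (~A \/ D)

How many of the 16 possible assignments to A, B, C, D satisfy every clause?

The models are:
  A=1 B=1 C=0 D=1
  A=1 B=1 C=1 D=1
That's 2 in total.

2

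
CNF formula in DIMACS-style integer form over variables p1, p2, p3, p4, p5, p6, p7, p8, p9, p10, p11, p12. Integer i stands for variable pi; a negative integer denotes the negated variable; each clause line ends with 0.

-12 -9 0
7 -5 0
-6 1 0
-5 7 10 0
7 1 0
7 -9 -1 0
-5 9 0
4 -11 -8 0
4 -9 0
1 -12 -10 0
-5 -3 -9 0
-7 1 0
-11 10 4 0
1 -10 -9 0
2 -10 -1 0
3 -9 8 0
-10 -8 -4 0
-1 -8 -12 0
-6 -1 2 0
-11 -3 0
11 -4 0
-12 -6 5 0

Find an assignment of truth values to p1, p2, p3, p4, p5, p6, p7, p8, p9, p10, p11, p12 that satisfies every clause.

p1=T  p2=T  p3=F  p4=F  p5=F  p6=F  p7=T  p8=F  p9=F  p10=T  p11=T  p12=T

Check each clause:
  1. (~p12 | ~p9) — ~p9 is true.
  2. (p7 | ~p5) — ~p5 is true.
  3. (~p6 | p1) — p1 is true.
  4. (p7 | p10 | ~p5) — p10 is true.
  5. (p7 | p1) — p1 is true.
  6. (~p1 | ~p9 | p7) — p7 is true.
  7. (p9 | ~p5) — ~p5 is true.
  8. (~p11 | ~p8 | p4) — ~p8 is true.
  9. (~p9 | p4) — ~p9 is true.
  10. (~p12 | p1 | ~p10) — p1 is true.
  11. (~p9 | ~p3 | ~p5) — ~p5 is true.
  12. (~p7 | p1) — p1 is true.
  13. (p4 | ~p11 | p10) — p10 is true.
  14. (~p9 | p1 | ~p10) — p1 is true.
  15. (~p1 | ~p10 | p2) — p2 is true.
  16. (p8 | ~p9 | p3) — ~p9 is true.
  17. (~p10 | ~p8 | ~p4) — ~p8 is true.
  18. (~p12 | ~p8 | ~p1) — ~p8 is true.
  19. (~p6 | p2 | ~p1) — p2 is true.
  20. (~p3 | ~p11) — ~p3 is true.
  21. (~p4 | p11) — p11 is true.
  22. (~p6 | ~p12 | p5) — ~p6 is true.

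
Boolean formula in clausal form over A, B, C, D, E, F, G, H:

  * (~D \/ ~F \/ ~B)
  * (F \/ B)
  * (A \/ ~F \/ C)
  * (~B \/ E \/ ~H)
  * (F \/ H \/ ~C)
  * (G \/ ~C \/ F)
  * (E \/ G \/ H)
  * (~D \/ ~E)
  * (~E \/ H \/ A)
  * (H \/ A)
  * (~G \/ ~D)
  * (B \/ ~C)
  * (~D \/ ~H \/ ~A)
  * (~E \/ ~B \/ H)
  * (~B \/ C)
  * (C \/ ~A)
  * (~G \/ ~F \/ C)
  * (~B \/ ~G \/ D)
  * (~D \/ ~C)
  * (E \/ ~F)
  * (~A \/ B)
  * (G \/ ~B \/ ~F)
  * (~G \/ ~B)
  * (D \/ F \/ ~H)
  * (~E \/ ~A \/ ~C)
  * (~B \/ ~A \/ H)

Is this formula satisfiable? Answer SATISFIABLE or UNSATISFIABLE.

UNSATISFIABLE

B = True:
  propagation gives C=True, D=False, G=False, F=True; an empty clause results — contradiction.
B = False:
  propagation gives F=True, C=False, A=True; an empty clause results — contradiction.
Every branch closes, so no satisfying assignment exists.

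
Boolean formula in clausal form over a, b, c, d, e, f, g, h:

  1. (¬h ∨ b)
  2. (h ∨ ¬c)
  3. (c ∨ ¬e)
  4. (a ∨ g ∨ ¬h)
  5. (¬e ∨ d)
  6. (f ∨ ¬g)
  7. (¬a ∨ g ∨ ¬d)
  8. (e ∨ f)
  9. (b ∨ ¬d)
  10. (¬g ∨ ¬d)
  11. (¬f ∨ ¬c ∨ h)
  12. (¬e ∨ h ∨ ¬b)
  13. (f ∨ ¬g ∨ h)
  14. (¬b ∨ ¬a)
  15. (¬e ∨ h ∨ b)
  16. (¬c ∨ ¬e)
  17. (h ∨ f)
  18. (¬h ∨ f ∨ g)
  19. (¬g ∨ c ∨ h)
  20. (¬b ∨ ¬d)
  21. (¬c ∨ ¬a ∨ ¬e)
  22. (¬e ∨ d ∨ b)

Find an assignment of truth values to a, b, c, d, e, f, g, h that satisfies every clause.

a = 0, b = 1, c = 0, d = 0, e = 0, f = 1, g = 0, h = 0

Check each clause:
  1. (b ∨ ¬h) — ¬h is true.
  2. (¬c ∨ h) — ¬c is true.
  3. (c ∨ ¬e) — ¬e is true.
  4. (g ∨ a ∨ ¬h) — ¬h is true.
  5. (d ∨ ¬e) — ¬e is true.
  6. (f ∨ ¬g) — ¬g is true.
  7. (¬a ∨ ¬d ∨ g) — ¬d is true.
  8. (f ∨ e) — f is true.
  9. (¬d ∨ b) — b is true.
  10. (¬g ∨ ¬d) — ¬g is true.
  11. (h ∨ ¬f ∨ ¬c) — ¬c is true.
  12. (h ∨ ¬b ∨ ¬e) — ¬e is true.
  13. (h ∨ f ∨ ¬g) — ¬g is true.
  14. (¬b ∨ ¬a) — ¬a is true.
  15. (¬e ∨ h ∨ b) — b is true.
  16. (¬c ∨ ¬e) — ¬e is true.
  17. (h ∨ f) — f is true.
  18. (¬h ∨ g ∨ f) — ¬h is true.
  19. (c ∨ h ∨ ¬g) — ¬g is true.
  20. (¬d ∨ ¬b) — ¬d is true.
  21. (¬a ∨ ¬c ∨ ¬e) — ¬e is true.
  22. (¬e ∨ d ∨ b) — b is true.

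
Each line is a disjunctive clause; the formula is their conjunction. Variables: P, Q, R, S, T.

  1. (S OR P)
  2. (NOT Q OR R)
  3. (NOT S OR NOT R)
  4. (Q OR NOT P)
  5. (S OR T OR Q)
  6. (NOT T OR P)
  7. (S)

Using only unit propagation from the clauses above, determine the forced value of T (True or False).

False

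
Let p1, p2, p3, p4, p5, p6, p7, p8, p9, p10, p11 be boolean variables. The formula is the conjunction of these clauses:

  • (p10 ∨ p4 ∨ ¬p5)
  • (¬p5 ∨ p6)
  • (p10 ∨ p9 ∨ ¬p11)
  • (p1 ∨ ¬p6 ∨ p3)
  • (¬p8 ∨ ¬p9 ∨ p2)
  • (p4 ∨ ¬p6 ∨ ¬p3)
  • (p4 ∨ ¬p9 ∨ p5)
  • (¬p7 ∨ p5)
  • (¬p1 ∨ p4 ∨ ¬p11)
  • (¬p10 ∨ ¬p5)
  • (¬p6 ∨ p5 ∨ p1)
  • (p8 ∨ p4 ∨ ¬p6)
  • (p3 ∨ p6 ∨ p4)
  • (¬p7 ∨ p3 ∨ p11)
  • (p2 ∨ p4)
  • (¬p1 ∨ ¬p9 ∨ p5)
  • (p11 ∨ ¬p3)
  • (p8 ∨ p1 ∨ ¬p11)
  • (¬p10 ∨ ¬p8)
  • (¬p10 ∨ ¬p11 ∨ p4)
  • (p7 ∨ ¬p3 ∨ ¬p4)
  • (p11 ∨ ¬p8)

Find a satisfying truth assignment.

p1 = True, p2 = True, p3 = False, p4 = True, p5 = True, p6 = True, p7 = False, p8 = False, p9 = True, p10 = False, p11 = True

Check each clause:
  1. (p10 ∨ ¬p5 ∨ p4) — p4 is true.
  2. (p6 ∨ ¬p5) — p6 is true.
  3. (p10 ∨ p9 ∨ ¬p11) — p9 is true.
  4. (¬p6 ∨ p3 ∨ p1) — p1 is true.
  5. (¬p8 ∨ p2 ∨ ¬p9) — ¬p8 is true.
  6. (¬p3 ∨ p4 ∨ ¬p6) — p4 is true.
  7. (¬p9 ∨ p5 ∨ p4) — p4 is true.
  8. (p5 ∨ ¬p7) — ¬p7 is true.
  9. (¬p1 ∨ ¬p11 ∨ p4) — p4 is true.
  10. (¬p5 ∨ ¬p10) — ¬p10 is true.
  11. (p5 ∨ p1 ∨ ¬p6) — p1 is true.
  12. (p4 ∨ ¬p6 ∨ p8) — p4 is true.
  13. (p3 ∨ p6 ∨ p4) — p4 is true.
  14. (p3 ∨ p11 ∨ ¬p7) — ¬p7 is true.
  15. (p4 ∨ p2) — p2 is true.
  16. (¬p1 ∨ ¬p9 ∨ p5) — p5 is true.
  17. (p11 ∨ ¬p3) — p11 is true.
  18. (p8 ∨ p1 ∨ ¬p11) — p1 is true.
  19. (¬p10 ∨ ¬p8) — ¬p8 is true.
  20. (p4 ∨ ¬p11 ∨ ¬p10) — p4 is true.
  21. (¬p3 ∨ ¬p4 ∨ p7) — ¬p3 is true.
  22. (p11 ∨ ¬p8) — ¬p8 is true.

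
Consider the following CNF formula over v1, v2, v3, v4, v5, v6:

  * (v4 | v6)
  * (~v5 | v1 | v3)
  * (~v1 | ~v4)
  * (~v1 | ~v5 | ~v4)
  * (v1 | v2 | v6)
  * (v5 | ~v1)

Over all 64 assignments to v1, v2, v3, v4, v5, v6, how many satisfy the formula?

Case analysis on v1 and v4:
  v1=T, v4=T: a clause becomes empty — 0.
  v1=T, v4=F: remaining (v2,v3,v5,v6) ∈ {(F,F,T,T); (F,T,T,T); (T,F,T,T); (T,T,T,T)} — 4.
  v1=F, v4=T: 9 of the 16 assignments to (v2,v3,v5,v6) work.
  v1=F, v4=F: v2 free; 3 ways for (v3,v5,v6) × 2^1 = 6.
Total: 0 + 4 + 9 + 6 = 19.

19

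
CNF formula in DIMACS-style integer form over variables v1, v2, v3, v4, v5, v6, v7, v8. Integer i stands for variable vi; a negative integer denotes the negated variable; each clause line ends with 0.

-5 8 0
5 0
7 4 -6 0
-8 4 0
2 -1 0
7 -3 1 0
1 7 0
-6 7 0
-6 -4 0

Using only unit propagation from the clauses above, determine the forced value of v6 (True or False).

False

(v5) stands alone — v5 = True.
(v8 OR NOT v5) with v5 = True leaves only v8, so v8 = True.
From (v4 OR NOT v8) and v8 = True: v4 = True.
From (NOT v4 OR NOT v6) and v4 = True: v6 = False.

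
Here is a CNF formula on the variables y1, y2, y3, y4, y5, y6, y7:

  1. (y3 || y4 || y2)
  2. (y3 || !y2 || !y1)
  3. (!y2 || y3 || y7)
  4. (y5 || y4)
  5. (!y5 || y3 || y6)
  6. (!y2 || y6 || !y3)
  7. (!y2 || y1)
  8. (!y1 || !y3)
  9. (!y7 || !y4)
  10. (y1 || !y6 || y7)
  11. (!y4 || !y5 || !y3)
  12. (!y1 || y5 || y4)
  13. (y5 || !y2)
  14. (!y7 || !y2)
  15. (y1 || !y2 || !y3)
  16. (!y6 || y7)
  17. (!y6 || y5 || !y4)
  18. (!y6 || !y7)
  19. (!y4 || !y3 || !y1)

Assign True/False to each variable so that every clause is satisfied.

y1 = F, y2 = F, y3 = T, y4 = F, y5 = T, y6 = F, y7 = F

Branch on y1: take y1 = False.
  then y2 is forced to False.
The remaining clauses are satisfied by y3 = True, y4 = False, y5 = True, y6 = False, y7 = False.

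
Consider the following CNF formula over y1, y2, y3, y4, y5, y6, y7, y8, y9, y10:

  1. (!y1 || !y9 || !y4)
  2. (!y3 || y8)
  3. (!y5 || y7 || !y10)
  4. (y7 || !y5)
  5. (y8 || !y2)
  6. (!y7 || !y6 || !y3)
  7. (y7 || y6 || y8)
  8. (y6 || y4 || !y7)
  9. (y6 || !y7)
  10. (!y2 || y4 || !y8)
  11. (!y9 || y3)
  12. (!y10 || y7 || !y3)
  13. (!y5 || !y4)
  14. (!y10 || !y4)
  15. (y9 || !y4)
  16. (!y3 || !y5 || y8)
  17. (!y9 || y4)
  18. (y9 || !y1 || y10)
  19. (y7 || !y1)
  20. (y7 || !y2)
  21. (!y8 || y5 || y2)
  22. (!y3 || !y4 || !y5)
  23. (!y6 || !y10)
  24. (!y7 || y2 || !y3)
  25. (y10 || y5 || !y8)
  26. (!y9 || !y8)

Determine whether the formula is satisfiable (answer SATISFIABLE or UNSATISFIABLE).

SATISFIABLE

Pure literal: y1 appears only negated; assign y1 = False.
Branch on y2: take y2 = False.
Set y3 = False and propagate.
  then y9 is forced to False.
  then y4 is forced to False.
The remaining clauses are satisfied by y5 = True, y6 = True, y7 = True, y8 = True, y10 = False.
So y1 = F, y2 = F, y3 = F, y4 = F, y5 = T, y6 = T, y7 = T, y8 = T, y9 = F, y10 = F is a satisfying assignment.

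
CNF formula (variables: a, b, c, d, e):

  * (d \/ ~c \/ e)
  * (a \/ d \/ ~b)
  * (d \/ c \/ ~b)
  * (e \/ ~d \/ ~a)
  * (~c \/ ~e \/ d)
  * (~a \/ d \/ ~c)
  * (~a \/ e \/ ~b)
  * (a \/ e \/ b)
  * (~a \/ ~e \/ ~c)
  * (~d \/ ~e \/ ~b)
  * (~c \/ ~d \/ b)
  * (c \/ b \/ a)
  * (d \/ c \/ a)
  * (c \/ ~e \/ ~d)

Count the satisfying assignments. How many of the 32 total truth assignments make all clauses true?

Satisfying assignments:
  a=0 b=1 c=0 d=1 e=0
  a=0 b=1 c=1 d=1 e=0
  a=1 b=0 c=0 d=0 e=0
  a=1 b=0 c=0 d=0 e=1
Count: 4.

4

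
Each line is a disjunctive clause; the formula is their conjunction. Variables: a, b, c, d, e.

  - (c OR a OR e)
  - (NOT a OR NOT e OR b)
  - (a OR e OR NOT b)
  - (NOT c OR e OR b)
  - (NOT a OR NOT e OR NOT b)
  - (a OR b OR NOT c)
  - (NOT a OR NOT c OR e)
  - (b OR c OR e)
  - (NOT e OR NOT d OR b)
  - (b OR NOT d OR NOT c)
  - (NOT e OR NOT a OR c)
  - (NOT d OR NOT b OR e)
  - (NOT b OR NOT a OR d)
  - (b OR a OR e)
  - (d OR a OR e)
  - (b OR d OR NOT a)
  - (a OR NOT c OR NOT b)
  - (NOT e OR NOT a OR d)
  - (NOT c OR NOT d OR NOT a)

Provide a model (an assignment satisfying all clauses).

a = F, b = F, c = F, d = F, e = T

Check each clause:
  1. (c OR e OR a) — e is true.
  2. (b OR NOT e OR NOT a) — NOT a is true.
  3. (e OR a OR NOT b) — e is true.
  4. (e OR NOT c OR b) — e is true.
  5. (NOT e OR NOT a OR NOT b) — NOT b is true.
  6. (a OR b OR NOT c) — NOT c is true.
  7. (e OR NOT a OR NOT c) — e is true.
  8. (b OR e OR c) — e is true.
  9. (NOT e OR NOT d OR b) — NOT d is true.
  10. (b OR NOT c OR NOT d) — NOT d is true.
  11. (NOT a OR NOT e OR c) — NOT a is true.
  12. (e OR NOT d OR NOT b) — NOT d is true.
  13. (NOT b OR d OR NOT a) — NOT a is true.
  14. (a OR e OR b) — e is true.
  15. (a OR e OR d) — e is true.
  16. (d OR NOT a OR b) — NOT a is true.
  17. (NOT c OR NOT b OR a) — NOT c is true.
  18. (NOT e OR NOT a OR d) — NOT a is true.
  19. (NOT a OR NOT d OR NOT c) — NOT d is true.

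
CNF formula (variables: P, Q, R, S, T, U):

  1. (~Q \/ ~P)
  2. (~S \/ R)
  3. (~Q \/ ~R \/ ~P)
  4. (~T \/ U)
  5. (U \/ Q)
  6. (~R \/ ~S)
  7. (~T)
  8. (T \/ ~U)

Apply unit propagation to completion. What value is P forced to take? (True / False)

False

(~T) is a unit clause: T = False.
(~U \/ T) with T = False leaves only ~U, so U = False.
From (Q \/ U) and U = False: Q = True.
(~P \/ ~Q) with Q = True leaves only ~P, so P = False.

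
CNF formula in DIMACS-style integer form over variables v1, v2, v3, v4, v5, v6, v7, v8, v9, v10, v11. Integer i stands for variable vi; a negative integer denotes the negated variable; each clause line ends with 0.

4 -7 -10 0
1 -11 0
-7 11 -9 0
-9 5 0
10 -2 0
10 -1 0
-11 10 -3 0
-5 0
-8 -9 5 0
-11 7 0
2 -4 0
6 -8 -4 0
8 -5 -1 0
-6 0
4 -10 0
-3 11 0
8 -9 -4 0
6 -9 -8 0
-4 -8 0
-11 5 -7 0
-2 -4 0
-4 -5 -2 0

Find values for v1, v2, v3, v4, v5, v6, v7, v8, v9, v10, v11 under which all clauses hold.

v1=F, v2=F, v3=F, v4=F, v5=F, v6=F, v7=T, v8=F, v9=F, v10=F, v11=F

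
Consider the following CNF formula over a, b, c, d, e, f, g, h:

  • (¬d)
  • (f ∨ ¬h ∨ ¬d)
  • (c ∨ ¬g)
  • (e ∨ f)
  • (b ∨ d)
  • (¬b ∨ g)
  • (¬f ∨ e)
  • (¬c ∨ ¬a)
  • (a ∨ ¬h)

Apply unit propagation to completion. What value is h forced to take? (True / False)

False

(¬d) stands alone — d = False.
In (d ∨ b), d is now false; b must hold, so b = True.
From (¬b ∨ g) and b = True: g = True.
From (c ∨ ¬g) and g = True: c = True.
From (¬c ∨ ¬a) and c = True: a = False.
In (a ∨ ¬h), a is now false; ¬h must hold, so h = False.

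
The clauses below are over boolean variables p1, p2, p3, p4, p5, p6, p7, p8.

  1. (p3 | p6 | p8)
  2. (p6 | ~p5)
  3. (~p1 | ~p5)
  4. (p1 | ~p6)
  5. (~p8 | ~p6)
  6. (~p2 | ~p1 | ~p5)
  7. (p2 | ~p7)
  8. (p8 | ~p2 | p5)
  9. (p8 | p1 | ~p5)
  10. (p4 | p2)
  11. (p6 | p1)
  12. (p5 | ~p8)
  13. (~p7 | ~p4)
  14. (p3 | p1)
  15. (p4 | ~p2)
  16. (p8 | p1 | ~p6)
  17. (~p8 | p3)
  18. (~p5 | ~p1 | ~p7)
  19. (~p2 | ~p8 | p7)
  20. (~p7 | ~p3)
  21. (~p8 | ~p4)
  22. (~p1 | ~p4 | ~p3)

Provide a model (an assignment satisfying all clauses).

Set p1 = True and propagate.
  then p5 is forced to False.
  then p8 is forced to False.
  then p2 is forced to False.
  then p7 is forced to False.
  then p4 is forced to True.
  then p3 is forced to False.
  then p6 is forced to True.
Check each clause:
  1. (p3 | p6 | p8) — p6 is true.
  2. (p6 | ~p5) — ~p5 is true.
  3. (~p5 | ~p1) — ~p5 is true.
  4. (~p6 | p1) — p1 is true.
  5. (~p6 | ~p8) — ~p8 is true.
  6. (~p1 | ~p5 | ~p2) — ~p5 is true.
  7. (p2 | ~p7) — ~p7 is true.
  8. (p5 | p8 | ~p2) — ~p2 is true.
  9. (p1 | p8 | ~p5) — p1 is true.
  10. (p4 | p2) — p4 is true.
  11. (p1 | p6) — p1 is true.
  12. (~p8 | p5) — ~p8 is true.
  13. (~p7 | ~p4) — ~p7 is true.
  14. (p1 | p3) — p1 is true.
  15. (~p2 | p4) — p4 is true.
  16. (~p6 | p1 | p8) — p1 is true.
  17. (~p8 | p3) — ~p8 is true.
  18. (~p7 | ~p5 | ~p1) — ~p7 is true.
  19. (~p8 | ~p2 | p7) — ~p8 is true.
  20. (~p7 | ~p3) — ~p7 is true.
  21. (~p4 | ~p8) — ~p8 is true.
  22. (~p4 | ~p1 | ~p3) — ~p3 is true.

p1 = True, p2 = False, p3 = False, p4 = True, p5 = False, p6 = True, p7 = False, p8 = False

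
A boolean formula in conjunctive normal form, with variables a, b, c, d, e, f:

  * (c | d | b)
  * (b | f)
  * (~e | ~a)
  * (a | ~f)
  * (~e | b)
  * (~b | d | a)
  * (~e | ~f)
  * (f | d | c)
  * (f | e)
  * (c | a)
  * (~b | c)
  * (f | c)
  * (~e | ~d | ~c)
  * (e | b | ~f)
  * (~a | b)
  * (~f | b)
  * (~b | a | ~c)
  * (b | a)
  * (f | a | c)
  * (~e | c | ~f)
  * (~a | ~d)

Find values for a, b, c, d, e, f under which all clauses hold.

a=1, b=1, c=1, d=0, e=0, f=1

Check each clause:
  1. (d | b | c) — b is true.
  2. (b | f) — b is true.
  3. (~e | ~a) — ~e is true.
  4. (a | ~f) — a is true.
  5. (b | ~e) — b is true.
  6. (~b | a | d) — a is true.
  7. (~f | ~e) — ~e is true.
  8. (d | c | f) — c is true.
  9. (e | f) — f is true.
  10. (a | c) — a is true.
  11. (c | ~b) — c is true.
  12. (c | f) — c is true.
  13. (~e | ~d | ~c) — ~e is true.
  14. (~f | e | b) — b is true.
  15. (~a | b) — b is true.
  16. (b | ~f) — b is true.
  17. (~c | ~b | a) — a is true.
  18. (a | b) — a is true.
  19. (a | f | c) — a is true.
  20. (c | ~f | ~e) — c is true.
  21. (~d | ~a) — ~d is true.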